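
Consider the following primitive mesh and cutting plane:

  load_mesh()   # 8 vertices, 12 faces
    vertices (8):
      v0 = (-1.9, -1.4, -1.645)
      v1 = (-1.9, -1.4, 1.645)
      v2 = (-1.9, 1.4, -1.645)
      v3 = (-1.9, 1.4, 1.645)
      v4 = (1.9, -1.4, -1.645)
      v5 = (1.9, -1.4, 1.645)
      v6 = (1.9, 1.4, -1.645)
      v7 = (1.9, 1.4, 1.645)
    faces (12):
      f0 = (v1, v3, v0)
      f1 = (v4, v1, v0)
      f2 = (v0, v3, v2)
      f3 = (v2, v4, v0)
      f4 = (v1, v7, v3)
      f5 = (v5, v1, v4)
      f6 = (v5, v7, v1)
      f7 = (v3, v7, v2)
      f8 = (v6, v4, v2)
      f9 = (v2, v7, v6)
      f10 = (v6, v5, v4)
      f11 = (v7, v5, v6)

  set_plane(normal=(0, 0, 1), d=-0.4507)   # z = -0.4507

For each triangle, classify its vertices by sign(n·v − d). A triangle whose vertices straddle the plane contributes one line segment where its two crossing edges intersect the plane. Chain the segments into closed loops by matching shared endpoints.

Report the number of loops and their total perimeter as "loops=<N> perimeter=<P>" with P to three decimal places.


loops=1 perimeter=13.200

Straddling triangles (8 of 12):
  (v1,v3,v0) [++-] → (-1.9, -0.383574, -0.4507)–(-1.9, -1.4, -0.4507)  len=1.0164
  (v4,v1,v0) [-+-] → (0.520565, -1.4, -0.4507)–(-1.9, -1.4, -0.4507)  len=2.4206
  (v0,v3,v2) [-+-] → (-1.9, -0.383574, -0.4507)–(-1.9, 1.4, -0.4507)  len=1.7836
  (v5,v1,v4) [++-] → (0.520565, -1.4, -0.4507)–(1.9, -1.4, -0.4507)  len=1.3794
  (v3,v7,v2) [++-] → (-0.520565, 1.4, -0.4507)–(-1.9, 1.4, -0.4507)  len=1.3794
  (v2,v7,v6) [-+-] → (-0.520565, 1.4, -0.4507)–(1.9, 1.4, -0.4507)  len=2.4206
  (v6,v5,v4) [-+-] → (1.9, 0.383574, -0.4507)–(1.9, -1.4, -0.4507)  len=1.7836
  (v7,v5,v6) [++-] → (1.9, 0.383574, -0.4507)–(1.9, 1.4, -0.4507)  len=1.0164

Chained into 1 loop(s):
  loop 1: 8 segments, perimeter = 13.2000
Total perimeter = 13.200


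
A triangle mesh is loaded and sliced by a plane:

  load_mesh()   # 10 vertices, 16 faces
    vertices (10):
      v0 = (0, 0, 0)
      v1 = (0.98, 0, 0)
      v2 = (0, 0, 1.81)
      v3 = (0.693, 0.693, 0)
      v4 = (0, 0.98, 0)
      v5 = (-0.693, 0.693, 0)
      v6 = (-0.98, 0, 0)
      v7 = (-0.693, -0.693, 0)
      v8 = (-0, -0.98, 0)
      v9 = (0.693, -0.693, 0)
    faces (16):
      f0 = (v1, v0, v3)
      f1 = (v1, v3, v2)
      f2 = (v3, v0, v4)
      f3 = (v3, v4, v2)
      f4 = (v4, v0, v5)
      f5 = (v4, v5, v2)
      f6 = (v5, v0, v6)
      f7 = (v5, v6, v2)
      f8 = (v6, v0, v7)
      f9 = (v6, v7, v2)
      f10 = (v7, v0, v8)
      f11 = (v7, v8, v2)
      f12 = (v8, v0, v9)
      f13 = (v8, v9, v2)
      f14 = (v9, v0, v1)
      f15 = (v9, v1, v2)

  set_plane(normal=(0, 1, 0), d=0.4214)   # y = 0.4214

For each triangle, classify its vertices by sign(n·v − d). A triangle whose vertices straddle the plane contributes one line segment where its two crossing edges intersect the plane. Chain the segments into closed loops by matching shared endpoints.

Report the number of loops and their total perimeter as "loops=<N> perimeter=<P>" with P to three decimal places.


loops=1 perimeter=4.285

Straddling triangles (8 of 16):
  (v1,v0,v3) [--+] → (0.4214, 0.4214, 0)–(0.805481, 0.4214, 0)  len=0.3841
  (v1,v3,v2) [-+-] → (0.805481, 0.4214, 0)–(0.4214, 0.4214, 0.709374)  len=0.8067
  (v3,v0,v4) [+-+] → (0.4214, 0.4214, 0)–(0, 0.4214, 0)  len=0.4214
  (v3,v4,v2) [++-] → (0, 0.4214, 1.0317)–(0.4214, 0.4214, 0.709374)  len=0.5305
  (v4,v0,v5) [+-+] → (0, 0.4214, 0)–(-0.4214, 0.4214, 0)  len=0.4214
  (v4,v5,v2) [++-] → (-0.4214, 0.4214, 0.709374)–(0, 0.4214, 1.0317)  len=0.5305
  (v5,v0,v6) [+--] → (-0.4214, 0.4214, 0)–(-0.805481, 0.4214, 0)  len=0.3841
  (v5,v6,v2) [+--] → (-0.805481, 0.4214, 0)–(-0.4214, 0.4214, 0.709374)  len=0.8067

Chained into 1 loop(s):
  loop 1: 8 segments, perimeter = 4.2854
Total perimeter = 4.285


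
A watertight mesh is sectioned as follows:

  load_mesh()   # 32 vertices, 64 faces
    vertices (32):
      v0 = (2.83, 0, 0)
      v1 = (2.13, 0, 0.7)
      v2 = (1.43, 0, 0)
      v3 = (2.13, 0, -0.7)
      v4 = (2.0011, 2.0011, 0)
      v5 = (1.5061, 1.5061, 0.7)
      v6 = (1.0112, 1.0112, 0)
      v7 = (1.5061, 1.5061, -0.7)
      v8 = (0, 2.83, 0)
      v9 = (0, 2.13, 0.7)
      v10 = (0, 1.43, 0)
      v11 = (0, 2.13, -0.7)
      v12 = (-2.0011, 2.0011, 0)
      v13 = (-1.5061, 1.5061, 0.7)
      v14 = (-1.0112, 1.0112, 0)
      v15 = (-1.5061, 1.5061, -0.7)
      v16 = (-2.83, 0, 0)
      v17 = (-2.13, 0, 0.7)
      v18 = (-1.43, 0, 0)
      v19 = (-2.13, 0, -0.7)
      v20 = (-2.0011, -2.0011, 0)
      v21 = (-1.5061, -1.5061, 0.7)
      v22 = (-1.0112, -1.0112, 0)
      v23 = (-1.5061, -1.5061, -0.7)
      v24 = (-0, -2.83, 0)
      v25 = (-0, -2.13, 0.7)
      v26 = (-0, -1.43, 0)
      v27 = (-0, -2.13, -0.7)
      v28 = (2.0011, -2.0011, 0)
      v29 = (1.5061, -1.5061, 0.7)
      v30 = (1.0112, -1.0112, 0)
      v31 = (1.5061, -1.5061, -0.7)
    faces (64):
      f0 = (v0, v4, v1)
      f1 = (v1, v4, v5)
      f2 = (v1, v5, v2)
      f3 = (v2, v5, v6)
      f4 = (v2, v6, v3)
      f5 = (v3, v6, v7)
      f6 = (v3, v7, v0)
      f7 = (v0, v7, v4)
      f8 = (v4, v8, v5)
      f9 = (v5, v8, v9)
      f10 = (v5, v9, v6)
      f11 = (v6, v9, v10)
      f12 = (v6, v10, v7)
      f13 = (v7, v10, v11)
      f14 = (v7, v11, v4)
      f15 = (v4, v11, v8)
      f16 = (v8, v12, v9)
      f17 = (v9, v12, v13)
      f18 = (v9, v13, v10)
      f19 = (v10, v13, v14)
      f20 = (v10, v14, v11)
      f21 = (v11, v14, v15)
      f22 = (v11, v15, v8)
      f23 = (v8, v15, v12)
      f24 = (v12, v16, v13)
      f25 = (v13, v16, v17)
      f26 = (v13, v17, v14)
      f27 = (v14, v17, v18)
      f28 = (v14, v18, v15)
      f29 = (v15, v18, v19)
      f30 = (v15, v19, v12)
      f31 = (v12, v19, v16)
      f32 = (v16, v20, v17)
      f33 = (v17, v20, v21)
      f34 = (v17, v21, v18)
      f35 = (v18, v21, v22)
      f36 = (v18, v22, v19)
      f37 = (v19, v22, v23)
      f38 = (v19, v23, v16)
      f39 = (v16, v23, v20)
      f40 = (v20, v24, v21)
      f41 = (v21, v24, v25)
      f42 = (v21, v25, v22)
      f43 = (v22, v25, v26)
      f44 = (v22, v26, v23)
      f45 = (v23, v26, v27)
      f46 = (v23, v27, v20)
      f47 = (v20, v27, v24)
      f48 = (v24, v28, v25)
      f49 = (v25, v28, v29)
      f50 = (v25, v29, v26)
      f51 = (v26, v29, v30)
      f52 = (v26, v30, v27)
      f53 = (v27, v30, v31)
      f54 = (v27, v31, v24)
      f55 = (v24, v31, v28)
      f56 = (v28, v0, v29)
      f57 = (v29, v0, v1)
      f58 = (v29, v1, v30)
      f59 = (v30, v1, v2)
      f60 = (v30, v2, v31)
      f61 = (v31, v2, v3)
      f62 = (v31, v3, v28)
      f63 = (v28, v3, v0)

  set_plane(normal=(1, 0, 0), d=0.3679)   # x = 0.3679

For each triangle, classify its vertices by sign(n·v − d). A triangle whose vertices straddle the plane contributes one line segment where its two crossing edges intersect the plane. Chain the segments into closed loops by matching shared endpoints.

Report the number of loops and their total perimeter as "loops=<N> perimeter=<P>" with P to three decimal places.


loops=2 perimeter=7.920

Straddling triangles (16 of 64):
  (v4,v8,v5) [+-+] → (0.3679, 2.67761, 0)–(0.3679, 2.50661, 0.170991)  len=0.2418
  (v5,v8,v9) [+--] → (0.3679, 2.50661, 0.170991)–(0.3679, 1.9776, 0.7)  len=0.7481
  (v5,v9,v6) [+-+] → (0.3679, 1.9776, 0.7)–(0.3679, 1.72295, 0.445322)  len=0.3601
  (v6,v9,v10) [+--] → (0.3679, 1.72295, 0.445322)–(0.3679, 1.27763, 0)  len=0.6298
  (v6,v10,v7) [+-+] → (0.3679, 1.27763, 0)–(0.3679, 1.44859, -0.170991)  len=0.2418
  (v7,v10,v11) [+--] → (0.3679, 1.44859, -0.170991)–(0.3679, 1.9776, -0.7)  len=0.7481
  (v7,v11,v4) [+-+] → (0.3679, 1.9776, -0.7)–(0.3679, 2.1063, -0.571306)  len=0.1820
  (v4,v11,v8) [+--] → (0.3679, 2.1063, -0.571306)–(0.3679, 2.67761, 0)  len=0.8079
  (v24,v28,v25) [-+-] → (0.3679, -2.67761, 0)–(0.3679, -2.1063, 0.571306)  len=0.8079
  (v25,v28,v29) [-++] → (0.3679, -2.1063, 0.571306)–(0.3679, -1.9776, 0.7)  len=0.1820
  (v25,v29,v26) [-+-] → (0.3679, -1.9776, 0.7)–(0.3679, -1.44859, 0.170991)  len=0.7481
  (v26,v29,v30) [-++] → (0.3679, -1.44859, 0.170991)–(0.3679, -1.27763, 0)  len=0.2418
  (v26,v30,v27) [-+-] → (0.3679, -1.27763, 0)–(0.3679, -1.72295, -0.445322)  len=0.6298
  (v27,v30,v31) [-++] → (0.3679, -1.72295, -0.445322)–(0.3679, -1.9776, -0.7)  len=0.3601
  (v27,v31,v24) [-+-] → (0.3679, -1.9776, -0.7)–(0.3679, -2.50661, -0.170991)  len=0.7481
  (v24,v31,v28) [-++] → (0.3679, -2.50661, -0.170991)–(0.3679, -2.67761, 0)  len=0.2418

Chained into 2 loop(s):
  loop 1: 8 segments, perimeter = 3.9598
  loop 2: 8 segments, perimeter = 3.9598
Total perimeter = 7.920


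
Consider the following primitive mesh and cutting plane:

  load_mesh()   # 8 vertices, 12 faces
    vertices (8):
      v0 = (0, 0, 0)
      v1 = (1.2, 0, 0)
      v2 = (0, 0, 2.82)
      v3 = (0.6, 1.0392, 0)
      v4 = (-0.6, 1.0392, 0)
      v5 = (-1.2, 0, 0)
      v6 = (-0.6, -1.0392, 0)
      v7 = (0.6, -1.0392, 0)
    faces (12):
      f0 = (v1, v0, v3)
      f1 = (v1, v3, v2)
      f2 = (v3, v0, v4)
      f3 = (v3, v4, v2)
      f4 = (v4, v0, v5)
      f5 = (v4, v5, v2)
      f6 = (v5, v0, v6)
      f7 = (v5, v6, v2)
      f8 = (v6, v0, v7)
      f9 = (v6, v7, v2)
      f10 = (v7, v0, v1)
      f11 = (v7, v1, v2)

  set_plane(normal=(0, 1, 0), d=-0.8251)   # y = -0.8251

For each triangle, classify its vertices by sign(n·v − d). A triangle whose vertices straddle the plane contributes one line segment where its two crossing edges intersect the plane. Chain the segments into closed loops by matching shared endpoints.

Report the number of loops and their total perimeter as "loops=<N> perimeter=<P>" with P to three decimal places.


loops=1 perimeter=3.663

Straddling triangles (6 of 12):
  (v5,v0,v6) [++-] → (-0.476386, -0.8251, 0)–(-0.723614, -0.8251, 0)  len=0.2472
  (v5,v6,v2) [+-+] → (-0.723614, -0.8251, 0)–(-0.476386, -0.8251, 0.580987)  len=0.6314
  (v6,v0,v7) [-+-] → (-0.476386, -0.8251, 0)–(0.476386, -0.8251, 0)  len=0.9528
  (v6,v7,v2) [--+] → (0.476386, -0.8251, 0.580987)–(-0.476386, -0.8251, 0.580987)  len=0.9528
  (v7,v0,v1) [-++] → (0.476386, -0.8251, 0)–(0.723614, -0.8251, 0)  len=0.2472
  (v7,v1,v2) [-++] → (0.723614, -0.8251, 0)–(0.476386, -0.8251, 0.580987)  len=0.6314

Chained into 1 loop(s):
  loop 1: 6 segments, perimeter = 3.6628
Total perimeter = 3.663


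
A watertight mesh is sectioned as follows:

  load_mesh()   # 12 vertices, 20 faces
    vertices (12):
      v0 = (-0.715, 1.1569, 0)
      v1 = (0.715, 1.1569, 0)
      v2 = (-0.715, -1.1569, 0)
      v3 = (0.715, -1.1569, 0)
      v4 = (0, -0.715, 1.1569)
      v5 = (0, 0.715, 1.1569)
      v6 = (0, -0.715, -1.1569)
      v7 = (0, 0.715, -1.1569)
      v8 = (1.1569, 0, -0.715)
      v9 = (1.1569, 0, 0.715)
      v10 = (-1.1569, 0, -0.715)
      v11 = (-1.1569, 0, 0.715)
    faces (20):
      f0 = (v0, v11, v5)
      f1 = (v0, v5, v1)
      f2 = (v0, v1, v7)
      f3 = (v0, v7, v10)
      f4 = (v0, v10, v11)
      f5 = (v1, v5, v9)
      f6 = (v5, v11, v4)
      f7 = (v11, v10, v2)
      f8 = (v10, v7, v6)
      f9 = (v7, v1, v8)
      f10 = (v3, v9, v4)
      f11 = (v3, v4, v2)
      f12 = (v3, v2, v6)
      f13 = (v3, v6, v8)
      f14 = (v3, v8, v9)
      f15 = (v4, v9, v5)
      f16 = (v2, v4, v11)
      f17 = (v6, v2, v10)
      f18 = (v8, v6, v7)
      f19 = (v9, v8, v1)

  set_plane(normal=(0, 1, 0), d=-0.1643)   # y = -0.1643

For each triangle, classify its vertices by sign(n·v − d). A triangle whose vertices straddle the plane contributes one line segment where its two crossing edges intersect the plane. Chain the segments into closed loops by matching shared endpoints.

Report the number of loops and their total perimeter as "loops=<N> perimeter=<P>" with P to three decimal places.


Straddling triangles (10 of 20):
  (v5,v11,v4) [++-] → (-0.891056, -0.1643, 0.816544)–(0, -0.1643, 1.1569)  len=0.9538
  (v11,v10,v2) [++-] → (-1.09414, -0.1643, -0.613458)–(-1.09414, -0.1643, 0.613458)  len=1.2269
  (v10,v7,v6) [++-] → (0, -0.1643, -1.1569)–(-0.891056, -0.1643, -0.816544)  len=0.9538
  (v3,v9,v4) [-+-] → (1.09414, -0.1643, 0.613458)–(0.891056, -0.1643, 0.816544)  len=0.2872
  (v3,v6,v8) [--+] → (0.891056, -0.1643, -0.816544)–(1.09414, -0.1643, -0.613458)  len=0.2872
  (v3,v8,v9) [-++] → (1.09414, -0.1643, -0.613458)–(1.09414, -0.1643, 0.613458)  len=1.2269
  (v4,v9,v5) [-++] → (0.891056, -0.1643, 0.816544)–(0, -0.1643, 1.1569)  len=0.9538
  (v2,v4,v11) [--+] → (-0.891056, -0.1643, 0.816544)–(-1.09414, -0.1643, 0.613458)  len=0.2872
  (v6,v2,v10) [--+] → (-1.09414, -0.1643, -0.613458)–(-0.891056, -0.1643, -0.816544)  len=0.2872
  (v8,v6,v7) [+-+] → (0.891056, -0.1643, -0.816544)–(0, -0.1643, -1.1569)  len=0.9538

Chained into 1 loop(s):
  loop 1: 10 segments, perimeter = 7.4180
Total perimeter = 7.418

loops=1 perimeter=7.418


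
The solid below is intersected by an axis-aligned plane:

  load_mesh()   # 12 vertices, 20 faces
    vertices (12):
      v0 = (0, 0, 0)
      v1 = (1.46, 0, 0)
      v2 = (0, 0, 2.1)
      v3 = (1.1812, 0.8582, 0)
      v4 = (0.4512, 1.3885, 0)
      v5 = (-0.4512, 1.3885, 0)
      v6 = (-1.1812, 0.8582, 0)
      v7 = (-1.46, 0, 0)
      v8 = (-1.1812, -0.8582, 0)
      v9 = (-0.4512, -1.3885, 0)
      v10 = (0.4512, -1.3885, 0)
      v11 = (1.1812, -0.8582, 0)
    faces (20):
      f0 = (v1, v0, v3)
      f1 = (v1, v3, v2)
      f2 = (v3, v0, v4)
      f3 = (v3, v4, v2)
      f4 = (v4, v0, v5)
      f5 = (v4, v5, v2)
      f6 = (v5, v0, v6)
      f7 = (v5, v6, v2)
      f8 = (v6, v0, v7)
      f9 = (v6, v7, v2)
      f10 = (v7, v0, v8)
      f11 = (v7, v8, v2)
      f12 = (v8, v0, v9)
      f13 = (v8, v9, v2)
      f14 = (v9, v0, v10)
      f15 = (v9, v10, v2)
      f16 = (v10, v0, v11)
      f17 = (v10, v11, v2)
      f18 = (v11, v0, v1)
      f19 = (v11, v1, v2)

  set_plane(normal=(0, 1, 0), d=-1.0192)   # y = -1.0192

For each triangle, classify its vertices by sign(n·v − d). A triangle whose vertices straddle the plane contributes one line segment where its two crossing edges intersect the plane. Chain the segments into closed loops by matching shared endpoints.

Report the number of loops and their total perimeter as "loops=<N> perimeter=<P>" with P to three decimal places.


loops=1 perimeter=4.263

Straddling triangles (6 of 20):
  (v8,v0,v9) [++-] → (-0.331194, -1.0192, 0)–(-0.959571, -1.0192, 0)  len=0.6284
  (v8,v9,v2) [+-+] → (-0.959571, -1.0192, 0)–(-0.331194, -1.0192, 0.558538)  len=0.8407
  (v9,v0,v10) [-+-] → (-0.331194, -1.0192, 0)–(0.331194, -1.0192, 0)  len=0.6624
  (v9,v10,v2) [--+] → (0.331194, -1.0192, 0.558538)–(-0.331194, -1.0192, 0.558538)  len=0.6624
  (v10,v0,v11) [-++] → (0.331194, -1.0192, 0)–(0.959571, -1.0192, 0)  len=0.6284
  (v10,v11,v2) [-++] → (0.959571, -1.0192, 0)–(0.331194, -1.0192, 0.558538)  len=0.8407

Chained into 1 loop(s):
  loop 1: 6 segments, perimeter = 4.2630
Total perimeter = 4.263


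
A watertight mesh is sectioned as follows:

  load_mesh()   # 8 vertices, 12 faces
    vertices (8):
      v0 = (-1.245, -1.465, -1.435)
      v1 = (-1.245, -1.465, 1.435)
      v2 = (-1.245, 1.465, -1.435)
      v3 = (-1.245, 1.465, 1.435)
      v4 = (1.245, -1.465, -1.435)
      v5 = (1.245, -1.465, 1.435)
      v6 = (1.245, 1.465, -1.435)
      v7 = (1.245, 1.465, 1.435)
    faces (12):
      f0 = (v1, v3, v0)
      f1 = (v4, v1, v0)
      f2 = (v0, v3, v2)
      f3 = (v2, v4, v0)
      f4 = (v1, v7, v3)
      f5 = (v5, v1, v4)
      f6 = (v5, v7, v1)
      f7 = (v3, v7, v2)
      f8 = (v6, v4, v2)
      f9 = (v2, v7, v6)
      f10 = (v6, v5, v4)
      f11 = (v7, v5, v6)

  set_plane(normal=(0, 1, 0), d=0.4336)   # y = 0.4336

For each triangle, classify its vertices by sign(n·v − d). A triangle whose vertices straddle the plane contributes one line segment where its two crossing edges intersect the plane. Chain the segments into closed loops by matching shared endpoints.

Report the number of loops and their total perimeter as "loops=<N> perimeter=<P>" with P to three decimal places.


Straddling triangles (8 of 12):
  (v1,v3,v0) [-+-] → (-1.245, 0.4336, 1.435)–(-1.245, 0.4336, 0.424721)  len=1.0103
  (v0,v3,v2) [-++] → (-1.245, 0.4336, 0.424721)–(-1.245, 0.4336, -1.435)  len=1.8597
  (v2,v4,v0) [+--] → (-0.368486, 0.4336, -1.435)–(-1.245, 0.4336, -1.435)  len=0.8765
  (v1,v7,v3) [-++] → (0.368486, 0.4336, 1.435)–(-1.245, 0.4336, 1.435)  len=1.6135
  (v5,v7,v1) [-+-] → (1.245, 0.4336, 1.435)–(0.368486, 0.4336, 1.435)  len=0.8765
  (v6,v4,v2) [+-+] → (1.245, 0.4336, -1.435)–(-0.368486, 0.4336, -1.435)  len=1.6135
  (v6,v5,v4) [+--] → (1.245, 0.4336, -0.424721)–(1.245, 0.4336, -1.435)  len=1.0103
  (v7,v5,v6) [+-+] → (1.245, 0.4336, 1.435)–(1.245, 0.4336, -0.424721)  len=1.8597

Chained into 1 loop(s):
  loop 1: 8 segments, perimeter = 10.7200
Total perimeter = 10.720

loops=1 perimeter=10.720


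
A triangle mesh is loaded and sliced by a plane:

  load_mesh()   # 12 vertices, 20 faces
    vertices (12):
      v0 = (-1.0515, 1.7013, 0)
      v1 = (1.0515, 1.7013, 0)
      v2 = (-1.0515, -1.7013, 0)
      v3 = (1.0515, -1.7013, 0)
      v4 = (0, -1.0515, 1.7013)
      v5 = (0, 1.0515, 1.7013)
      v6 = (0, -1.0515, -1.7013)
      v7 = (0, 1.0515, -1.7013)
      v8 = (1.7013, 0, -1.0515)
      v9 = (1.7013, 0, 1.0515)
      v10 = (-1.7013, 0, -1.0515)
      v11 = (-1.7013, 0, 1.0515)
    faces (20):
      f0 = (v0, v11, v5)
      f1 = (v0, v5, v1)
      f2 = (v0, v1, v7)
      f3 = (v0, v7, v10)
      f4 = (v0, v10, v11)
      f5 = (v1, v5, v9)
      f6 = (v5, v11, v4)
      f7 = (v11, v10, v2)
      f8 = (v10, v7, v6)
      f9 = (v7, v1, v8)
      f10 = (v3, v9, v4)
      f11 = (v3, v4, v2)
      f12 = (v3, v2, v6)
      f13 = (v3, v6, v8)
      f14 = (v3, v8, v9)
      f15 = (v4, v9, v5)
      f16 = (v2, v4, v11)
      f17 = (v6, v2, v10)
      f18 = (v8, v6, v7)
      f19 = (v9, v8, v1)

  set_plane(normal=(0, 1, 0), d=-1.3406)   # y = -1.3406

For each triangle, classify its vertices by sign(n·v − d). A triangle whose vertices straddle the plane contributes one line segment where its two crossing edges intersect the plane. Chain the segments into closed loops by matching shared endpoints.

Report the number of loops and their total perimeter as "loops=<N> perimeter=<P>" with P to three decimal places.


loops=1 perimeter=6.844

Straddling triangles (8 of 20):
  (v11,v10,v2) [++-] → (-1.18927, -1.3406, -0.222933)–(-1.18927, -1.3406, 0.222933)  len=0.4459
  (v3,v9,v4) [-++] → (1.18927, -1.3406, 0.222933)–(0.467819, -1.3406, 0.944381)  len=1.0203
  (v3,v4,v2) [-+-] → (0.467819, -1.3406, 0.944381)–(-0.467819, -1.3406, 0.944381)  len=0.9356
  (v3,v2,v6) [--+] → (-0.467819, -1.3406, -0.944381)–(0.467819, -1.3406, -0.944381)  len=0.9356
  (v3,v6,v8) [-++] → (0.467819, -1.3406, -0.944381)–(1.18927, -1.3406, -0.222933)  len=1.0203
  (v3,v8,v9) [-++] → (1.18927, -1.3406, -0.222933)–(1.18927, -1.3406, 0.222933)  len=0.4459
  (v2,v4,v11) [-++] → (-0.467819, -1.3406, 0.944381)–(-1.18927, -1.3406, 0.222933)  len=1.0203
  (v6,v2,v10) [+-+] → (-0.467819, -1.3406, -0.944381)–(-1.18927, -1.3406, -0.222933)  len=1.0203

Chained into 1 loop(s):
  loop 1: 8 segments, perimeter = 6.8441
Total perimeter = 6.844


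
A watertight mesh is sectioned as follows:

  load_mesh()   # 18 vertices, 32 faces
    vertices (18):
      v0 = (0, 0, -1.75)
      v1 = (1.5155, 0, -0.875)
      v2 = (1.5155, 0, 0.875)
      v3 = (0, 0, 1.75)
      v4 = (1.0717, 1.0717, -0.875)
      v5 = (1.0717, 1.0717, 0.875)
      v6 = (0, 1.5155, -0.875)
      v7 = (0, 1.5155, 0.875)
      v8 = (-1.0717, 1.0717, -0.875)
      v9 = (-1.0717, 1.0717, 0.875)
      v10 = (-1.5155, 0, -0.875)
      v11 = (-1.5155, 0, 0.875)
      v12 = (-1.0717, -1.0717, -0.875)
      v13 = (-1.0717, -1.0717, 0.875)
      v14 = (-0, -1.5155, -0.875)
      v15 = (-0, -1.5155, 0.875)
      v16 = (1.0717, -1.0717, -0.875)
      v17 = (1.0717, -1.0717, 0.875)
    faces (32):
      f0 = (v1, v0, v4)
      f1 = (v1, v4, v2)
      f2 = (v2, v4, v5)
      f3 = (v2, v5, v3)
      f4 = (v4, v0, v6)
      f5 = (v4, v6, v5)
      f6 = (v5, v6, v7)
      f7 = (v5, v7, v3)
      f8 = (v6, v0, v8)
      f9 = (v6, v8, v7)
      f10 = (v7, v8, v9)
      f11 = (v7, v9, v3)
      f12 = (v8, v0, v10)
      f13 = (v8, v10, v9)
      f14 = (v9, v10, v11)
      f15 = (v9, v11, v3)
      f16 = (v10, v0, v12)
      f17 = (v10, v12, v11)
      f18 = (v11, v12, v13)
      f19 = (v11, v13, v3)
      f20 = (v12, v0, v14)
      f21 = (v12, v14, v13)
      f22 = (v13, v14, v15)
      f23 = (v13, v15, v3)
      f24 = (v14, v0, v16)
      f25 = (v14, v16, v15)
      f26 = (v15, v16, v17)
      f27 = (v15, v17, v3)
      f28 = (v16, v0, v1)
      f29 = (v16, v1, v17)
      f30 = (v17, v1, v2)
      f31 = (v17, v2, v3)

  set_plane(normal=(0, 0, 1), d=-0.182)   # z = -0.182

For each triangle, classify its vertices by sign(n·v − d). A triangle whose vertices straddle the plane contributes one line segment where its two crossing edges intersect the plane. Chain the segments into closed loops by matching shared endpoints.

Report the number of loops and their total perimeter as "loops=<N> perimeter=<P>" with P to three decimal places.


Straddling triangles (16 of 32):
  (v1,v4,v2) [--+] → (1.24744, 0.647307, -0.182)–(1.5155, 0, -0.182)  len=0.7006
  (v2,v4,v5) [+-+] → (1.24744, 0.647307, -0.182)–(1.0717, 1.0717, -0.182)  len=0.4593
  (v4,v6,v5) [--+] → (0.424393, 1.33976, -0.182)–(1.0717, 1.0717, -0.182)  len=0.7006
  (v5,v6,v7) [+-+] → (0.424393, 1.33976, -0.182)–(0, 1.5155, -0.182)  len=0.4593
  (v6,v8,v7) [--+] → (-0.647307, 1.24744, -0.182)–(0, 1.5155, -0.182)  len=0.7006
  (v7,v8,v9) [+-+] → (-0.647307, 1.24744, -0.182)–(-1.0717, 1.0717, -0.182)  len=0.4593
  (v8,v10,v9) [--+] → (-1.33976, 0.424393, -0.182)–(-1.0717, 1.0717, -0.182)  len=0.7006
  (v9,v10,v11) [+-+] → (-1.33976, 0.424393, -0.182)–(-1.5155, 0, -0.182)  len=0.4593
  (v10,v12,v11) [--+] → (-1.24744, -0.647307, -0.182)–(-1.5155, 0, -0.182)  len=0.7006
  (v11,v12,v13) [+-+] → (-1.24744, -0.647307, -0.182)–(-1.0717, -1.0717, -0.182)  len=0.4593
  (v12,v14,v13) [--+] → (-0.424393, -1.33976, -0.182)–(-1.0717, -1.0717, -0.182)  len=0.7006
  (v13,v14,v15) [+-+] → (-0.424393, -1.33976, -0.182)–(0, -1.5155, -0.182)  len=0.4593
  (v14,v16,v15) [--+] → (0.647307, -1.24744, -0.182)–(0, -1.5155, -0.182)  len=0.7006
  (v15,v16,v17) [+-+] → (0.647307, -1.24744, -0.182)–(1.0717, -1.0717, -0.182)  len=0.4593
  (v16,v1,v17) [--+] → (1.33976, -0.424393, -0.182)–(1.0717, -1.0717, -0.182)  len=0.7006
  (v17,v1,v2) [+-+] → (1.33976, -0.424393, -0.182)–(1.5155, 0, -0.182)  len=0.4593

Chained into 1 loop(s):
  loop 1: 16 segments, perimeter = 9.2797
Total perimeter = 9.280

loops=1 perimeter=9.280


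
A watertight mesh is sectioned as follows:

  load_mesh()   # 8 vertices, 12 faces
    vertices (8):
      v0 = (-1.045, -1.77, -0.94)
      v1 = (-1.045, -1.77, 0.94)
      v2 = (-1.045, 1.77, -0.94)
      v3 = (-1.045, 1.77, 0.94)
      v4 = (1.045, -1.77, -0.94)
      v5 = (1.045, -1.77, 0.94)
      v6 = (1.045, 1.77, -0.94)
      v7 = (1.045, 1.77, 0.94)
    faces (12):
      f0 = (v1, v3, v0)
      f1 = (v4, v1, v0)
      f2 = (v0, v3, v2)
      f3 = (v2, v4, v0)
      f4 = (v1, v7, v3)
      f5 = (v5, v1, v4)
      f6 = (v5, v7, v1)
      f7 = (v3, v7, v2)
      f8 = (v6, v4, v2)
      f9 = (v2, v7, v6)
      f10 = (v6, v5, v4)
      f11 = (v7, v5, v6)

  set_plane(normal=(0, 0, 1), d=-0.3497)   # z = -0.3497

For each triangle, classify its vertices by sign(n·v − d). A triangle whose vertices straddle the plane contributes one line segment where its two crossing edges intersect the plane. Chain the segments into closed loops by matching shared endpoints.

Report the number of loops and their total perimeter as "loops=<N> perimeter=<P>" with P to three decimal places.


Straddling triangles (8 of 12):
  (v1,v3,v0) [++-] → (-1.045, -0.658478, -0.3497)–(-1.045, -1.77, -0.3497)  len=1.1115
  (v4,v1,v0) [-+-] → (0.388762, -1.77, -0.3497)–(-1.045, -1.77, -0.3497)  len=1.4338
  (v0,v3,v2) [-+-] → (-1.045, -0.658478, -0.3497)–(-1.045, 1.77, -0.3497)  len=2.4285
  (v5,v1,v4) [++-] → (0.388762, -1.77, -0.3497)–(1.045, -1.77, -0.3497)  len=0.6562
  (v3,v7,v2) [++-] → (-0.388762, 1.77, -0.3497)–(-1.045, 1.77, -0.3497)  len=0.6562
  (v2,v7,v6) [-+-] → (-0.388762, 1.77, -0.3497)–(1.045, 1.77, -0.3497)  len=1.4338
  (v6,v5,v4) [-+-] → (1.045, 0.658478, -0.3497)–(1.045, -1.77, -0.3497)  len=2.4285
  (v7,v5,v6) [++-] → (1.045, 0.658478, -0.3497)–(1.045, 1.77, -0.3497)  len=1.1115

Chained into 1 loop(s):
  loop 1: 8 segments, perimeter = 11.2600
Total perimeter = 11.260

loops=1 perimeter=11.260


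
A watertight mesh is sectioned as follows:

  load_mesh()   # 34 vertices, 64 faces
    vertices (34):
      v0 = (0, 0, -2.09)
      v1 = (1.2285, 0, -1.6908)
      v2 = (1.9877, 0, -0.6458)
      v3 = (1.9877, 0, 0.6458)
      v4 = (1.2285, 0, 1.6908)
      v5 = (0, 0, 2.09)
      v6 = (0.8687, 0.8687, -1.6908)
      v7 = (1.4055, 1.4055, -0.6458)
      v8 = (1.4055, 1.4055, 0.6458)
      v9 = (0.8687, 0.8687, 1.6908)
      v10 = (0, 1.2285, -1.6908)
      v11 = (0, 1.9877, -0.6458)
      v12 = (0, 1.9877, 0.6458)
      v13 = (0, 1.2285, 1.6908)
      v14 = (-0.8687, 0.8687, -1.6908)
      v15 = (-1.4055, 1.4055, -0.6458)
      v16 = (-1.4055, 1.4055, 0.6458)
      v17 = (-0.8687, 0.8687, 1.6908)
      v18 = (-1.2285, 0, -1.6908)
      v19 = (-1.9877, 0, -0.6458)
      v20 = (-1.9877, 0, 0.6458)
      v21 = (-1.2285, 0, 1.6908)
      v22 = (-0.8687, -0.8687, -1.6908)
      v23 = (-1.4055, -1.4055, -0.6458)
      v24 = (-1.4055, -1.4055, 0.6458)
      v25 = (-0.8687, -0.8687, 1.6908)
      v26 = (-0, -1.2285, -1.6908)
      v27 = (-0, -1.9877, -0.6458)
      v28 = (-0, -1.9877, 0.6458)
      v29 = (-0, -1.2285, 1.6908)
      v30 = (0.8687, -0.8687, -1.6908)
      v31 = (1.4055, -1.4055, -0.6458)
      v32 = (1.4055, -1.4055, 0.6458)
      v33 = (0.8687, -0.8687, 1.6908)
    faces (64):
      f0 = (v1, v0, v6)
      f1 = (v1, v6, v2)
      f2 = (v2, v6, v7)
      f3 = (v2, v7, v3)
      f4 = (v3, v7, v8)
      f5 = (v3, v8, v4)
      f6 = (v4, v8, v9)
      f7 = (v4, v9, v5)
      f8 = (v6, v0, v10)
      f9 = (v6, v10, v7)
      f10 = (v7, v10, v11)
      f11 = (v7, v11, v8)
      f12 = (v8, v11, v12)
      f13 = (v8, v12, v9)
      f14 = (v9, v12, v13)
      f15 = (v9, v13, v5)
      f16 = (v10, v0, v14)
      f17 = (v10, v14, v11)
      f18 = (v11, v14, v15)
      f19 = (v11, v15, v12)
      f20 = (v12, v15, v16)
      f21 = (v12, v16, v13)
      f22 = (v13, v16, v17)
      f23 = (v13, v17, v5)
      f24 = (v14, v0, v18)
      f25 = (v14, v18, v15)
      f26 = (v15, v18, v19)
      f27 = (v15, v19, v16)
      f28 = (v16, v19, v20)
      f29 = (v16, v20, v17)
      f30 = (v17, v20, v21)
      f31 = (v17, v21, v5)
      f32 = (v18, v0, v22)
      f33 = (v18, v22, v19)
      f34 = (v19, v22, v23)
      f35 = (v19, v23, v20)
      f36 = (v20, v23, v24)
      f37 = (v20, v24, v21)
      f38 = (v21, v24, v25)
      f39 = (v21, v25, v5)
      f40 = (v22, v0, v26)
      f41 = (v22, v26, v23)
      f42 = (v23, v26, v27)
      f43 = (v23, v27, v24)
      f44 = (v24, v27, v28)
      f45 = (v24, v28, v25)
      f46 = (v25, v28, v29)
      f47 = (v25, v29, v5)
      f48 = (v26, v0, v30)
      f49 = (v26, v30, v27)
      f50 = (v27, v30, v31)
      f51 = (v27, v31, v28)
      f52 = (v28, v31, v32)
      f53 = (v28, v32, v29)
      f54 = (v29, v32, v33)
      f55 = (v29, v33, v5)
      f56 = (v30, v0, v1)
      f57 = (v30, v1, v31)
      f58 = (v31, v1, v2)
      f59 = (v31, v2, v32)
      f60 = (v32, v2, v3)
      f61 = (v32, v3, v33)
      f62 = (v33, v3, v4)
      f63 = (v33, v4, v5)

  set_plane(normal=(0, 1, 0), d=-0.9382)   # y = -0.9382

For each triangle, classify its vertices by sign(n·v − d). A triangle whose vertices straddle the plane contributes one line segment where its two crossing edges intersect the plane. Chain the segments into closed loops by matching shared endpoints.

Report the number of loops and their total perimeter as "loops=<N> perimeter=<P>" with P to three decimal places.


Straddling triangles (20 of 64):
  (v19,v22,v23) [++-] → (-0.9382, -0.9382, -1.5555)–(-1.59907, -0.9382, -0.6458)  len=1.1244
  (v19,v23,v20) [+-+] → (-1.59907, -0.9382, -0.6458)–(-1.59907, -0.9382, -0.216369)  len=0.4294
  (v20,v23,v24) [+--] → (-1.59907, -0.9382, -0.216369)–(-1.59907, -0.9382, 0.6458)  len=0.8622
  (v20,v24,v21) [+-+] → (-1.59907, -0.9382, 0.6458)–(-1.34665, -0.9382, 0.993241)  len=0.4295
  (v21,v24,v25) [+-+] → (-1.34665, -0.9382, 0.993241)–(-0.9382, -0.9382, 1.5555)  len=0.6950
  (v22,v0,v26) [++-] → (0, -0.9382, -1.78513)–(-0.700899, -0.9382, -1.6908)  len=0.7072
  (v22,v26,v23) [+--] → (-0.700899, -0.9382, -1.6908)–(-0.9382, -0.9382, -1.5555)  len=0.2732
  (v24,v28,v25) [--+] → (-0.814746, -0.9382, 1.6259)–(-0.9382, -0.9382, 1.5555)  len=0.1421
  (v25,v28,v29) [+--] → (-0.814746, -0.9382, 1.6259)–(-0.700899, -0.9382, 1.6908)  len=0.1310
  (v25,v29,v5) [+-+] → (-0.700899, -0.9382, 1.6908)–(0, -0.9382, 1.78513)  len=0.7072
  (v26,v0,v30) [-++] → (0, -0.9382, -1.78513)–(0.700899, -0.9382, -1.6908)  len=0.7072
  (v26,v30,v27) [-+-] → (0.700899, -0.9382, -1.6908)–(0.814746, -0.9382, -1.6259)  len=0.1310
  (v27,v30,v31) [-+-] → (0.814746, -0.9382, -1.6259)–(0.9382, -0.9382, -1.5555)  len=0.1421
  (v29,v32,v33) [--+] → (0.9382, -0.9382, 1.5555)–(0.700899, -0.9382, 1.6908)  len=0.2732
  (v29,v33,v5) [-++] → (0.700899, -0.9382, 1.6908)–(0, -0.9382, 1.78513)  len=0.7072
  (v30,v1,v31) [++-] → (1.34665, -0.9382, -0.993241)–(0.9382, -0.9382, -1.5555)  len=0.6950
  (v31,v1,v2) [-++] → (1.34665, -0.9382, -0.993241)–(1.59907, -0.9382, -0.6458)  len=0.4295
  (v31,v2,v32) [-+-] → (1.59907, -0.9382, -0.6458)–(1.59907, -0.9382, 0.216369)  len=0.8622
  (v32,v2,v3) [-++] → (1.59907, -0.9382, 0.216369)–(1.59907, -0.9382, 0.6458)  len=0.4294
  (v32,v3,v33) [-++] → (1.59907, -0.9382, 0.6458)–(0.9382, -0.9382, 1.5555)  len=1.1244

Chained into 1 loop(s):
  loop 1: 20 segments, perimeter = 11.0024
Total perimeter = 11.002

loops=1 perimeter=11.002


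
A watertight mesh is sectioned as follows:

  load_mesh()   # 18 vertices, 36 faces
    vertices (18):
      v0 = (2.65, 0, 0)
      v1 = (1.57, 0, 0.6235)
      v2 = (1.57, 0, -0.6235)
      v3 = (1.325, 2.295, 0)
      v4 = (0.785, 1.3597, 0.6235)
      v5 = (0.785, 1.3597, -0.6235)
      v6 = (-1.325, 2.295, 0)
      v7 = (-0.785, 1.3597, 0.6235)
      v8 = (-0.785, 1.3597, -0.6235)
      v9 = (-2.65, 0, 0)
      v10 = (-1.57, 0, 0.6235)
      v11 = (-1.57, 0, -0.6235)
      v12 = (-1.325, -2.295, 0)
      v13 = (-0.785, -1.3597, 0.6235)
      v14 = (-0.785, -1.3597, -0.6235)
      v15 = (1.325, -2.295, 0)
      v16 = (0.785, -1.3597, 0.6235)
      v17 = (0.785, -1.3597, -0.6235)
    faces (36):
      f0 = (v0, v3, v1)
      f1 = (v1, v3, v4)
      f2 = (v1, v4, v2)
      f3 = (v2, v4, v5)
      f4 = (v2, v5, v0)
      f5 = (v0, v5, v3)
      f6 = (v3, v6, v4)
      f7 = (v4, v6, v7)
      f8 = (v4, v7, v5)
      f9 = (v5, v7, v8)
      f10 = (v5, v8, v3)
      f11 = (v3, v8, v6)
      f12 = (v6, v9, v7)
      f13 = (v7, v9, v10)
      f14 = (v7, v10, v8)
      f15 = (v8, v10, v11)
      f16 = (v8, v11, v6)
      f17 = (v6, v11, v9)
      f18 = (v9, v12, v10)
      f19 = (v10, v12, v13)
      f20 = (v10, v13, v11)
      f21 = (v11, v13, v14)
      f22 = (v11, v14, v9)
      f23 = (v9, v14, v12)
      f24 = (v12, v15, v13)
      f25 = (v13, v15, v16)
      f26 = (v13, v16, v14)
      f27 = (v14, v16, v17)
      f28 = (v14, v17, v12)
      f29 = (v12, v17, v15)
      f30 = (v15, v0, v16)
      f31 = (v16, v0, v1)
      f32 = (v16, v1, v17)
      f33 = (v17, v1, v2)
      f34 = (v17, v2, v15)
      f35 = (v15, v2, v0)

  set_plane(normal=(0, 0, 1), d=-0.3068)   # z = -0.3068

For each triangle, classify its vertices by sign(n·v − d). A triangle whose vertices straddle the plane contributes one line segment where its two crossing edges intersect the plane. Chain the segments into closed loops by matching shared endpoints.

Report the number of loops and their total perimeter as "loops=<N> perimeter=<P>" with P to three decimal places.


Straddling triangles (24 of 36):
  (v1,v4,v2) [++-] → (1.37063, 0.345322, -0.3068)–(1.57, 0, -0.3068)  len=0.3987
  (v2,v4,v5) [-+-] → (1.37063, 0.345322, -0.3068)–(0.785, 1.3597, -0.3068)  len=1.1713
  (v2,v5,v0) [--+] → (1.73231, 0.669055, -0.3068)–(2.11857, 0, -0.3068)  len=0.7726
  (v0,v5,v3) [+-+] → (1.73231, 0.669055, -0.3068)–(1.05929, 1.83478, -0.3068)  len=1.3461
  (v4,v7,v5) [++-] → (0.386268, 1.3597, -0.3068)–(0.785, 1.3597, -0.3068)  len=0.3987
  (v5,v7,v8) [-+-] → (0.386268, 1.3597, -0.3068)–(-0.785, 1.3597, -0.3068)  len=1.1713
  (v5,v8,v3) [--+] → (0.286751, 1.83478, -0.3068)–(1.05929, 1.83478, -0.3068)  len=0.7725
  (v3,v8,v6) [+-+] → (0.286751, 1.83478, -0.3068)–(-1.05929, 1.83478, -0.3068)  len=1.3460
  (v7,v10,v8) [++-] → (-0.984366, 1.01438, -0.3068)–(-0.785, 1.3597, -0.3068)  len=0.3987
  (v8,v10,v11) [-+-] → (-0.984366, 1.01438, -0.3068)–(-1.57, 0, -0.3068)  len=1.1713
  (v8,v11,v6) [--+] → (-1.44555, 1.16572, -0.3068)–(-1.05929, 1.83478, -0.3068)  len=0.7726
  (v6,v11,v9) [+-+] → (-1.44555, 1.16572, -0.3068)–(-2.11857, 0, -0.3068)  len=1.3461
  (v10,v13,v11) [++-] → (-1.37063, -0.345322, -0.3068)–(-1.57, 0, -0.3068)  len=0.3987
  (v11,v13,v14) [-+-] → (-1.37063, -0.345322, -0.3068)–(-0.785, -1.3597, -0.3068)  len=1.1713
  (v11,v14,v9) [--+] → (-1.73231, -0.669055, -0.3068)–(-2.11857, 0, -0.3068)  len=0.7726
  (v9,v14,v12) [+-+] → (-1.73231, -0.669055, -0.3068)–(-1.05929, -1.83478, -0.3068)  len=1.3461
  (v13,v16,v14) [++-] → (-0.386268, -1.3597, -0.3068)–(-0.785, -1.3597, -0.3068)  len=0.3987
  (v14,v16,v17) [-+-] → (-0.386268, -1.3597, -0.3068)–(0.785, -1.3597, -0.3068)  len=1.1713
  (v14,v17,v12) [--+] → (-0.286751, -1.83478, -0.3068)–(-1.05929, -1.83478, -0.3068)  len=0.7725
  (v12,v17,v15) [+-+] → (-0.286751, -1.83478, -0.3068)–(1.05929, -1.83478, -0.3068)  len=1.3460
  (v16,v1,v17) [++-] → (0.984366, -1.01438, -0.3068)–(0.785, -1.3597, -0.3068)  len=0.3987
  (v17,v1,v2) [-+-] → (0.984366, -1.01438, -0.3068)–(1.57, 0, -0.3068)  len=1.1713
  (v17,v2,v15) [--+] → (1.44555, -1.16572, -0.3068)–(1.05929, -1.83478, -0.3068)  len=0.7726
  (v15,v2,v0) [+-+] → (1.44555, -1.16572, -0.3068)–(2.11857, 0, -0.3068)  len=1.3461

Chained into 2 loop(s):
  loop 1: 12 segments, perimeter = 9.4201
  loop 2: 12 segments, perimeter = 12.7116
Total perimeter = 22.132

loops=2 perimeter=22.132


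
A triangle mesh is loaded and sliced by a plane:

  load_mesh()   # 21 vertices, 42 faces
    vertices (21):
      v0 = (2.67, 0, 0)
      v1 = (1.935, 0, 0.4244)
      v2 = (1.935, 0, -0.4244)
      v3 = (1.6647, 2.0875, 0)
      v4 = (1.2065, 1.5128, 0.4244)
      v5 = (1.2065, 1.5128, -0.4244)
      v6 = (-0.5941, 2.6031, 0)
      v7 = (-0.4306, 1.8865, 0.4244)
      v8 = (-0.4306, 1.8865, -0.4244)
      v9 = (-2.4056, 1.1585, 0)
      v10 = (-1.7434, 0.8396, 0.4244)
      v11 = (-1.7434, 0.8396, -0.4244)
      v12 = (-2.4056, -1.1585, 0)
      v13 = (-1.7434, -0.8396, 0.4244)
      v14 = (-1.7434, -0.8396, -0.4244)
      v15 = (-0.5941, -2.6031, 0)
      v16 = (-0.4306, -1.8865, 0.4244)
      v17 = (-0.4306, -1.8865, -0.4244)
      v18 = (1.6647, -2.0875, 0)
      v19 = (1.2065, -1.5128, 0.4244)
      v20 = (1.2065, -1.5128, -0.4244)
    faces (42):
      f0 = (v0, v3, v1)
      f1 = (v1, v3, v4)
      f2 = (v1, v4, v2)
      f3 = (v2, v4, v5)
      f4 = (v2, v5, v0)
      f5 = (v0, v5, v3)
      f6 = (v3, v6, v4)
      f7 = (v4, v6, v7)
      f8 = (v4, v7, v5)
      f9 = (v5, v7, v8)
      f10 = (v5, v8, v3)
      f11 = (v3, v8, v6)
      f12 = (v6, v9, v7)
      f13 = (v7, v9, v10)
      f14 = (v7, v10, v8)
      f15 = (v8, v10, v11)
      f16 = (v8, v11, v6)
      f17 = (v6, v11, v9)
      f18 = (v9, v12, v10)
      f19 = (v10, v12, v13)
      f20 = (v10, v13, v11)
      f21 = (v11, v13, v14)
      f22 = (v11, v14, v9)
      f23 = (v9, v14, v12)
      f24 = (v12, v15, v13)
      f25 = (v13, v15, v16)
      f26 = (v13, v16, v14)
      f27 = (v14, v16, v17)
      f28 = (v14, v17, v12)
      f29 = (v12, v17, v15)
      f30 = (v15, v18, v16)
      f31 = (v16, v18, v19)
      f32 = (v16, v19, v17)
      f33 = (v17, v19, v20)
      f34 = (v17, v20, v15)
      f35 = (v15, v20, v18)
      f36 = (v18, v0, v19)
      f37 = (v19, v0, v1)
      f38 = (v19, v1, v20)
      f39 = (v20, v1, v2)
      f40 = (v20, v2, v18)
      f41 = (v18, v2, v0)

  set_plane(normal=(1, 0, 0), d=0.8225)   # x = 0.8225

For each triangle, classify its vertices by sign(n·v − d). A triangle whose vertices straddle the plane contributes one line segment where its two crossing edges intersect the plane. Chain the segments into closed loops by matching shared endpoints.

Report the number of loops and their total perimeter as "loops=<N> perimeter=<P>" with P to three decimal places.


Straddling triangles (12 of 42):
  (v3,v6,v4) [+-+] → (0.8225, 2.27974, 0)–(0.8225, 1.74532, 0.333892)  len=0.6302
  (v4,v6,v7) [+--] → (0.8225, 1.74532, 0.333892)–(0.8225, 1.60046, 0.4244)  len=0.1708
  (v4,v7,v5) [+-+] → (0.8225, 1.60046, 0.4244)–(0.8225, 1.60046, -0.225305)  len=0.6497
  (v5,v7,v8) [+--] → (0.8225, 1.60046, -0.225305)–(0.8225, 1.60046, -0.4244)  len=0.1991
  (v5,v8,v3) [+-+] → (0.8225, 1.60046, -0.4244)–(0.8225, 2.00671, -0.170586)  len=0.4790
  (v3,v8,v6) [+--] → (0.8225, 2.00671, -0.170586)–(0.8225, 2.27974, 0)  len=0.3219
  (v15,v18,v16) [-+-] → (0.8225, -2.27974, 0)–(0.8225, -2.00671, 0.170586)  len=0.3219
  (v16,v18,v19) [-++] → (0.8225, -2.00671, 0.170586)–(0.8225, -1.60046, 0.4244)  len=0.4790
  (v16,v19,v17) [-+-] → (0.8225, -1.60046, 0.4244)–(0.8225, -1.60046, 0.225305)  len=0.1991
  (v17,v19,v20) [-++] → (0.8225, -1.60046, 0.225305)–(0.8225, -1.60046, -0.4244)  len=0.6497
  (v17,v20,v15) [-+-] → (0.8225, -1.60046, -0.4244)–(0.8225, -1.74532, -0.333892)  len=0.1708
  (v15,v20,v18) [-++] → (0.8225, -1.74532, -0.333892)–(0.8225, -2.27974, 0)  len=0.6302

Chained into 2 loop(s):
  loop 1: 6 segments, perimeter = 2.4507
  loop 2: 6 segments, perimeter = 2.4507
Total perimeter = 4.901

loops=2 perimeter=4.901


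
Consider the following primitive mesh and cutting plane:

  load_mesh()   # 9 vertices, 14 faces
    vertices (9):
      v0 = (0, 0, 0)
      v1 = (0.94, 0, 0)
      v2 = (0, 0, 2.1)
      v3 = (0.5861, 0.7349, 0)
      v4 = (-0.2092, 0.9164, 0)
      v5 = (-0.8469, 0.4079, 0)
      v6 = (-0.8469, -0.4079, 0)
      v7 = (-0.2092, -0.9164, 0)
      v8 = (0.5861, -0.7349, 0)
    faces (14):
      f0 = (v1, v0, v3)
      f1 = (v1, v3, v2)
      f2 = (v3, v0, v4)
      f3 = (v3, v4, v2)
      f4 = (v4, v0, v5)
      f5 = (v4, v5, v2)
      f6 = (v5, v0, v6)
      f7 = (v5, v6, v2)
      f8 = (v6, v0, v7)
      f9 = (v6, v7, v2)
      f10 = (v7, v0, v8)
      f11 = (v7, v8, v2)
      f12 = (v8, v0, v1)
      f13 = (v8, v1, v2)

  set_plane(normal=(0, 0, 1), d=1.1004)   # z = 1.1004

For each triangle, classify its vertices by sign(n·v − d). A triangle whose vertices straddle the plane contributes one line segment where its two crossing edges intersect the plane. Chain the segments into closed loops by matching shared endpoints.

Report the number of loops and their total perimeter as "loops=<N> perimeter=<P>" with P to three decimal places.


loops=1 perimeter=2.718

Straddling triangles (7 of 14):
  (v1,v3,v2) [--+] → (0.278984, 0.349812, 1.1004)–(0.44744, 0, 1.1004)  len=0.3883
  (v3,v4,v2) [--+] → (-0.0995792, 0.436206, 1.1004)–(0.278984, 0.349812, 1.1004)  len=0.3883
  (v4,v5,v2) [--+] → (-0.403124, 0.19416, 1.1004)–(-0.0995792, 0.436206, 1.1004)  len=0.3882
  (v5,v6,v2) [--+] → (-0.403124, -0.19416, 1.1004)–(-0.403124, 0.19416, 1.1004)  len=0.3883
  (v6,v7,v2) [--+] → (-0.0995792, -0.436206, 1.1004)–(-0.403124, -0.19416, 1.1004)  len=0.3882
  (v7,v8,v2) [--+] → (0.278984, -0.349812, 1.1004)–(-0.0995792, -0.436206, 1.1004)  len=0.3883
  (v8,v1,v2) [--+] → (0.44744, 0, 1.1004)–(0.278984, -0.349812, 1.1004)  len=0.3883

Chained into 1 loop(s):
  loop 1: 7 segments, perimeter = 2.7179
Total perimeter = 2.718


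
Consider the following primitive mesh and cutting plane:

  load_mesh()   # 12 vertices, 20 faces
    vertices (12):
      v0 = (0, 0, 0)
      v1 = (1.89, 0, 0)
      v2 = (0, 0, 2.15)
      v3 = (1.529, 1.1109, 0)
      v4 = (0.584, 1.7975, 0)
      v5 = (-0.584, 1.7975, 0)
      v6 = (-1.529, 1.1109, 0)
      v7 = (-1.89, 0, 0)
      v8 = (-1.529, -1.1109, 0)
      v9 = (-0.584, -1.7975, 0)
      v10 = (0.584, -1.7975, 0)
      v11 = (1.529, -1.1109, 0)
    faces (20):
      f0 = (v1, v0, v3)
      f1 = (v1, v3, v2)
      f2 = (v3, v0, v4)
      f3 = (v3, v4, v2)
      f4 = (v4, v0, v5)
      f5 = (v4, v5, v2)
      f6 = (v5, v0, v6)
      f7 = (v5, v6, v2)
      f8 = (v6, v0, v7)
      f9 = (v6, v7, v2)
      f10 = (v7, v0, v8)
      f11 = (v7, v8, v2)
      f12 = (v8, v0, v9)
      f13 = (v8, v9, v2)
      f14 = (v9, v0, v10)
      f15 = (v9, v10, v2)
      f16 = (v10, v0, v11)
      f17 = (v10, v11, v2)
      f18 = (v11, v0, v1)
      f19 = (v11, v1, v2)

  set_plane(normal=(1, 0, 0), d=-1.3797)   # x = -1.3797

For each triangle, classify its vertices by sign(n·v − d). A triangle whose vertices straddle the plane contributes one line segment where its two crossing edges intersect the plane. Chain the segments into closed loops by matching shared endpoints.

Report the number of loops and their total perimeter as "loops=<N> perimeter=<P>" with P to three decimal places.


loops=1 perimeter=5.180

Straddling triangles (8 of 20):
  (v5,v0,v6) [++-] → (-1.3797, 1.00243, 0)–(-1.3797, 1.21938, 0)  len=0.2169
  (v5,v6,v2) [+-+] → (-1.3797, 1.21938, 0)–(-1.3797, 1.00243, 0.209938)  len=0.3019
  (v6,v0,v7) [-+-] → (-1.3797, 1.00243, 0)–(-1.3797, 0, 0)  len=1.0024
  (v6,v7,v2) [--+] → (-1.3797, 0, 0.5805)–(-1.3797, 1.00243, 0.209938)  len=1.0687
  (v7,v0,v8) [-+-] → (-1.3797, 0, 0)–(-1.3797, -1.00243, 0)  len=1.0024
  (v7,v8,v2) [--+] → (-1.3797, -1.00243, 0.209938)–(-1.3797, 0, 0.5805)  len=1.0687
  (v8,v0,v9) [-++] → (-1.3797, -1.00243, 0)–(-1.3797, -1.21938, 0)  len=0.2169
  (v8,v9,v2) [-++] → (-1.3797, -1.21938, 0)–(-1.3797, -1.00243, 0.209938)  len=0.3019

Chained into 1 loop(s):
  loop 1: 8 segments, perimeter = 5.1800
Total perimeter = 5.180
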